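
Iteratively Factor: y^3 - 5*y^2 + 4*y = (y - 1)*(y^2 - 4*y) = y*(y - 1)*(y - 4)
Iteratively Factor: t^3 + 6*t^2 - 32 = (t - 2)*(t^2 + 8*t + 16) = (t - 2)*(t + 4)*(t + 4)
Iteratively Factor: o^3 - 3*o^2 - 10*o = (o - 5)*(o^2 + 2*o) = o*(o - 5)*(o + 2)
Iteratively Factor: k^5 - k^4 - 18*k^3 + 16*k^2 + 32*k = (k - 2)*(k^4 + k^3 - 16*k^2 - 16*k) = (k - 2)*(k + 4)*(k^3 - 3*k^2 - 4*k) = k*(k - 2)*(k + 4)*(k^2 - 3*k - 4) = k*(k - 2)*(k + 1)*(k + 4)*(k - 4)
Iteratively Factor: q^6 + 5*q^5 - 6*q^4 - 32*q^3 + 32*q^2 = (q - 1)*(q^5 + 6*q^4 - 32*q^2) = (q - 1)*(q + 4)*(q^4 + 2*q^3 - 8*q^2) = q*(q - 1)*(q + 4)*(q^3 + 2*q^2 - 8*q) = q*(q - 2)*(q - 1)*(q + 4)*(q^2 + 4*q) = q*(q - 2)*(q - 1)*(q + 4)^2*(q)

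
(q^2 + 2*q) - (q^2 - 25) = 2*q + 25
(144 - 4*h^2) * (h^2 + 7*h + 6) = -4*h^4 - 28*h^3 + 120*h^2 + 1008*h + 864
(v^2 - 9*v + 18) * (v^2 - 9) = v^4 - 9*v^3 + 9*v^2 + 81*v - 162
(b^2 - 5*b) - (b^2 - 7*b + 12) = 2*b - 12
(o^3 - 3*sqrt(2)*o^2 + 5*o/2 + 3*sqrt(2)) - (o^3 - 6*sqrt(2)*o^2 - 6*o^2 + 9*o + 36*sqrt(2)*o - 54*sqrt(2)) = 3*sqrt(2)*o^2 + 6*o^2 - 36*sqrt(2)*o - 13*o/2 + 57*sqrt(2)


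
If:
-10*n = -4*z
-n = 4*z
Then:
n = 0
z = 0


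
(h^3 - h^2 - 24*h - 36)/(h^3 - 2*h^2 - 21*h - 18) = (h + 2)/(h + 1)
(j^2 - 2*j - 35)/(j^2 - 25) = (j - 7)/(j - 5)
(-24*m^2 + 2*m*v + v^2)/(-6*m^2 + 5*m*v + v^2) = (-4*m + v)/(-m + v)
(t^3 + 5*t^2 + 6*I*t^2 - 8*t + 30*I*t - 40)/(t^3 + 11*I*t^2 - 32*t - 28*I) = (t^2 + t*(5 + 4*I) + 20*I)/(t^2 + 9*I*t - 14)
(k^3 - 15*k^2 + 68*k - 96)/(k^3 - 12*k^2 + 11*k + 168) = (k^2 - 7*k + 12)/(k^2 - 4*k - 21)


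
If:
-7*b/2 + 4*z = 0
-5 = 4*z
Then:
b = -10/7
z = -5/4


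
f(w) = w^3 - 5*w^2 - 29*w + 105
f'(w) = 3*w^2 - 10*w - 29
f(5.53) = -39.16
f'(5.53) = 7.44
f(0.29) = 96.19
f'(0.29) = -31.65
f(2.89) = 3.57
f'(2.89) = -32.84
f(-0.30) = 113.22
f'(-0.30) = -25.73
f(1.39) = 57.72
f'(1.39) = -37.10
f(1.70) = 46.16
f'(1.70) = -37.33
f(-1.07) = 129.08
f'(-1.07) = -14.87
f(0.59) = 86.35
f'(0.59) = -33.86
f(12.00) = 765.00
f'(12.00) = 283.00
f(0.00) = 105.00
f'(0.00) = -29.00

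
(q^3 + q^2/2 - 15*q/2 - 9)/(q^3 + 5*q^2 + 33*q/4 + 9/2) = 2*(q - 3)/(2*q + 3)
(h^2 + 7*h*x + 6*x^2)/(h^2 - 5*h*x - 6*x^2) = (-h - 6*x)/(-h + 6*x)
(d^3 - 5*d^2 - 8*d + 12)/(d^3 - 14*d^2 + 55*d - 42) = (d + 2)/(d - 7)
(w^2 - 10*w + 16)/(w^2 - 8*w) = (w - 2)/w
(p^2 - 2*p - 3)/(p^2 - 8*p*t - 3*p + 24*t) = (p + 1)/(p - 8*t)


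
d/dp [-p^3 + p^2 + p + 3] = -3*p^2 + 2*p + 1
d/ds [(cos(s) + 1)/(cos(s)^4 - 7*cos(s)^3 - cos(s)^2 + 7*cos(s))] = (3*sin(s) + 7*sin(s)/cos(s)^2 - 16*tan(s))/((cos(s) - 7)^2*(cos(s) - 1)^2)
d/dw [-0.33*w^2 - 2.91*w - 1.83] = -0.66*w - 2.91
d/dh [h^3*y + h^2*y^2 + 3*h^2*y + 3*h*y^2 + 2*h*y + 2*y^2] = y*(3*h^2 + 2*h*y + 6*h + 3*y + 2)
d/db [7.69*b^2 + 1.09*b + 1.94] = 15.38*b + 1.09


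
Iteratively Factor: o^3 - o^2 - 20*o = (o + 4)*(o^2 - 5*o) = o*(o + 4)*(o - 5)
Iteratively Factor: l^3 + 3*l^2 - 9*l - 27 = (l - 3)*(l^2 + 6*l + 9) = (l - 3)*(l + 3)*(l + 3)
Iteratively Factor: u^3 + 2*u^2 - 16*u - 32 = (u + 2)*(u^2 - 16) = (u + 2)*(u + 4)*(u - 4)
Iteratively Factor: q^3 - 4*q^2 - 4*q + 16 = (q - 2)*(q^2 - 2*q - 8) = (q - 4)*(q - 2)*(q + 2)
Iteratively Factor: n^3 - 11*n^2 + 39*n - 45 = (n - 5)*(n^2 - 6*n + 9) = (n - 5)*(n - 3)*(n - 3)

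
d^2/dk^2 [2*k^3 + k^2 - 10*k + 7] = 12*k + 2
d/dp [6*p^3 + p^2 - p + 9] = 18*p^2 + 2*p - 1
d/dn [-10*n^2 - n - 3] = -20*n - 1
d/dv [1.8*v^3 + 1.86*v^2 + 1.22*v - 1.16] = 5.4*v^2 + 3.72*v + 1.22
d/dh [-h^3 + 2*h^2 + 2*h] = -3*h^2 + 4*h + 2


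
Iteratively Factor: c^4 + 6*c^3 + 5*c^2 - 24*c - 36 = (c + 3)*(c^3 + 3*c^2 - 4*c - 12) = (c + 3)^2*(c^2 - 4) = (c + 2)*(c + 3)^2*(c - 2)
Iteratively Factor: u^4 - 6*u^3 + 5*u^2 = (u - 5)*(u^3 - u^2) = u*(u - 5)*(u^2 - u) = u^2*(u - 5)*(u - 1)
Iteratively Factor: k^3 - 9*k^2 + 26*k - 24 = (k - 2)*(k^2 - 7*k + 12) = (k - 4)*(k - 2)*(k - 3)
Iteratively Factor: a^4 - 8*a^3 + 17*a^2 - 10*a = (a)*(a^3 - 8*a^2 + 17*a - 10) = a*(a - 5)*(a^2 - 3*a + 2) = a*(a - 5)*(a - 1)*(a - 2)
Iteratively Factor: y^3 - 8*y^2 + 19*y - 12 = (y - 3)*(y^2 - 5*y + 4) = (y - 4)*(y - 3)*(y - 1)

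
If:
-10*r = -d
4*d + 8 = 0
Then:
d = -2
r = -1/5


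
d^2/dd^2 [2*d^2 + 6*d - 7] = 4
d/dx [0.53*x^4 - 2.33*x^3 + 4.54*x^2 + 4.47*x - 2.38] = 2.12*x^3 - 6.99*x^2 + 9.08*x + 4.47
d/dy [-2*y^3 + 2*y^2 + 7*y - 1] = -6*y^2 + 4*y + 7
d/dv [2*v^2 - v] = 4*v - 1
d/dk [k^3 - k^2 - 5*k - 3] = 3*k^2 - 2*k - 5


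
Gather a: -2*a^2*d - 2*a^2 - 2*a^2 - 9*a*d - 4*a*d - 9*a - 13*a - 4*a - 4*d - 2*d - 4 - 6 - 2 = a^2*(-2*d - 4) + a*(-13*d - 26) - 6*d - 12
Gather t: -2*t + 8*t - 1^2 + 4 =6*t + 3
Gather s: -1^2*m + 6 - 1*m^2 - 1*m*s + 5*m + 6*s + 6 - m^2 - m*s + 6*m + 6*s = -2*m^2 + 10*m + s*(12 - 2*m) + 12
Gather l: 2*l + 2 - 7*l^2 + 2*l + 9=-7*l^2 + 4*l + 11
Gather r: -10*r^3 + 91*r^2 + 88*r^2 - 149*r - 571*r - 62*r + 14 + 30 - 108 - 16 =-10*r^3 + 179*r^2 - 782*r - 80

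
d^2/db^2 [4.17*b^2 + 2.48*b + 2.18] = 8.34000000000000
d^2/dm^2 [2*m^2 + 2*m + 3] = 4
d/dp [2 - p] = -1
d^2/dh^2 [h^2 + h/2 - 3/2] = 2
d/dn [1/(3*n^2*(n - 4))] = (8/3 - n)/(n^3*(n^2 - 8*n + 16))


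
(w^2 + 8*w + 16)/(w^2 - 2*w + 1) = (w^2 + 8*w + 16)/(w^2 - 2*w + 1)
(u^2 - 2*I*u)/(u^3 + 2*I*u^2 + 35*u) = (u - 2*I)/(u^2 + 2*I*u + 35)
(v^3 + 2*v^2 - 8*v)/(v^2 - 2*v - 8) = v*(-v^2 - 2*v + 8)/(-v^2 + 2*v + 8)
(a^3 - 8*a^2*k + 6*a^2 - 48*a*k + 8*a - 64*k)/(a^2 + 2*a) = a - 8*k + 4 - 32*k/a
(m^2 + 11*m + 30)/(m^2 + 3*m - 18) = (m + 5)/(m - 3)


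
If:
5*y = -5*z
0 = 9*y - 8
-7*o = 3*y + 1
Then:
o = -11/21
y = 8/9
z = -8/9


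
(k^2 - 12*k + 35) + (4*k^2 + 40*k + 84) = 5*k^2 + 28*k + 119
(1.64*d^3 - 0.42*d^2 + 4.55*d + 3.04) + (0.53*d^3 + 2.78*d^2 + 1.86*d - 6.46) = 2.17*d^3 + 2.36*d^2 + 6.41*d - 3.42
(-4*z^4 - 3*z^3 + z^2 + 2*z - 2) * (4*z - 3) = -16*z^5 + 13*z^3 + 5*z^2 - 14*z + 6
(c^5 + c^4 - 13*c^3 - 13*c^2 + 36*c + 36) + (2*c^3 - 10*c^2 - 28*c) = c^5 + c^4 - 11*c^3 - 23*c^2 + 8*c + 36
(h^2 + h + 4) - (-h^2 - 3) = 2*h^2 + h + 7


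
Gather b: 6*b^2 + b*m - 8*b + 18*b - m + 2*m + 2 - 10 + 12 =6*b^2 + b*(m + 10) + m + 4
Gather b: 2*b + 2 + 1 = 2*b + 3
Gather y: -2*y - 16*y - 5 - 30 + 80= 45 - 18*y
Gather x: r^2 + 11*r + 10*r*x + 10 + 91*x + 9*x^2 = r^2 + 11*r + 9*x^2 + x*(10*r + 91) + 10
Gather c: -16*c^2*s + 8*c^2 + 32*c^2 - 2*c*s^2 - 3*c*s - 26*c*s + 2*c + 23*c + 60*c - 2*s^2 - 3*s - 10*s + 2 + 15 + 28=c^2*(40 - 16*s) + c*(-2*s^2 - 29*s + 85) - 2*s^2 - 13*s + 45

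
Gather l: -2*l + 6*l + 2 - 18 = 4*l - 16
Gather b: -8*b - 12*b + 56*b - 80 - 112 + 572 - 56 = 36*b + 324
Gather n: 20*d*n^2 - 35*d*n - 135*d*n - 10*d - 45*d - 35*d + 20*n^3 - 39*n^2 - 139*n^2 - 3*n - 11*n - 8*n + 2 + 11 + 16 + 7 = -90*d + 20*n^3 + n^2*(20*d - 178) + n*(-170*d - 22) + 36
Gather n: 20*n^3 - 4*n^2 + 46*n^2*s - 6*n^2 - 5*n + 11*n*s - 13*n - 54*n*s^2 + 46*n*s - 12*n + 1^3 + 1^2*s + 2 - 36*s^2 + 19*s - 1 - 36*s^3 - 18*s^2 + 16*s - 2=20*n^3 + n^2*(46*s - 10) + n*(-54*s^2 + 57*s - 30) - 36*s^3 - 54*s^2 + 36*s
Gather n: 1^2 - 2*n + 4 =5 - 2*n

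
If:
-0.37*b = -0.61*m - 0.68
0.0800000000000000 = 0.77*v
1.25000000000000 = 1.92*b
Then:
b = 0.65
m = -0.72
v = 0.10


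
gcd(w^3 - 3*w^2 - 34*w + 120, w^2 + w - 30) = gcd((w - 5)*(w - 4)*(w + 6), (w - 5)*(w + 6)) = w^2 + w - 30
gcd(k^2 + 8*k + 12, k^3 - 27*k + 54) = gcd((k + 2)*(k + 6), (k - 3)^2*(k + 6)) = k + 6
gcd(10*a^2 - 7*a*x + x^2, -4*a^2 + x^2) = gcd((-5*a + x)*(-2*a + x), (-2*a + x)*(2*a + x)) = -2*a + x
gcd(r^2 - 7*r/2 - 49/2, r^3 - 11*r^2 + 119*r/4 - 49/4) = r - 7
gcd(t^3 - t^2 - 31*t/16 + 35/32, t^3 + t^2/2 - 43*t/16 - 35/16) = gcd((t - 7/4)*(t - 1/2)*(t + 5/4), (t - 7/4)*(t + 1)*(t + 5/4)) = t^2 - t/2 - 35/16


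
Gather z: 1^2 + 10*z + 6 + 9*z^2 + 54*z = 9*z^2 + 64*z + 7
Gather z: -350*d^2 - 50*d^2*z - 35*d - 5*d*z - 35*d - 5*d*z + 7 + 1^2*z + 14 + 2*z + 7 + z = -350*d^2 - 70*d + z*(-50*d^2 - 10*d + 4) + 28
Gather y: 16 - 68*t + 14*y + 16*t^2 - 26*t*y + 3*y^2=16*t^2 - 68*t + 3*y^2 + y*(14 - 26*t) + 16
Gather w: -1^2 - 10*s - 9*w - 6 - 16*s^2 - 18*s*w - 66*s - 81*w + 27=-16*s^2 - 76*s + w*(-18*s - 90) + 20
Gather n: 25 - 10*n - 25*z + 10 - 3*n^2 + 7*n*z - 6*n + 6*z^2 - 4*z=-3*n^2 + n*(7*z - 16) + 6*z^2 - 29*z + 35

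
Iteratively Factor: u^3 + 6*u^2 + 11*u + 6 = (u + 1)*(u^2 + 5*u + 6) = (u + 1)*(u + 2)*(u + 3)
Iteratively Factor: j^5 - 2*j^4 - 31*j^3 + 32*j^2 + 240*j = (j + 4)*(j^4 - 6*j^3 - 7*j^2 + 60*j) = (j - 5)*(j + 4)*(j^3 - j^2 - 12*j) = (j - 5)*(j - 4)*(j + 4)*(j^2 + 3*j) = j*(j - 5)*(j - 4)*(j + 4)*(j + 3)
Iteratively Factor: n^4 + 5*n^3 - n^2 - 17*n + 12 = (n - 1)*(n^3 + 6*n^2 + 5*n - 12) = (n - 1)*(n + 4)*(n^2 + 2*n - 3) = (n - 1)^2*(n + 4)*(n + 3)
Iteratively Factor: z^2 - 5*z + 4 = (z - 4)*(z - 1)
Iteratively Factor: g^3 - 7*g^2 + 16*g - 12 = (g - 2)*(g^2 - 5*g + 6) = (g - 3)*(g - 2)*(g - 2)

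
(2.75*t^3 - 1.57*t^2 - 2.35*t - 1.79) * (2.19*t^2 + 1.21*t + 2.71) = 6.0225*t^5 - 0.1108*t^4 + 0.4063*t^3 - 11.0183*t^2 - 8.5344*t - 4.8509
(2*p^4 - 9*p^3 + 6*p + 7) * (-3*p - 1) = -6*p^5 + 25*p^4 + 9*p^3 - 18*p^2 - 27*p - 7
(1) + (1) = 2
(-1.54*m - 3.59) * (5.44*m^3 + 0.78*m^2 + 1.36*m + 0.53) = -8.3776*m^4 - 20.7308*m^3 - 4.8946*m^2 - 5.6986*m - 1.9027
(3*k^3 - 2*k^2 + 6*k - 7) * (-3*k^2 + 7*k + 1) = -9*k^5 + 27*k^4 - 29*k^3 + 61*k^2 - 43*k - 7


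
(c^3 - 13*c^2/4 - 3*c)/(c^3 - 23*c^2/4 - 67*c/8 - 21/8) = 2*c*(c - 4)/(2*c^2 - 13*c - 7)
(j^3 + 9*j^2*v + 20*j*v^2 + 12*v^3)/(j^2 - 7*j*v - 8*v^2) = (-j^2 - 8*j*v - 12*v^2)/(-j + 8*v)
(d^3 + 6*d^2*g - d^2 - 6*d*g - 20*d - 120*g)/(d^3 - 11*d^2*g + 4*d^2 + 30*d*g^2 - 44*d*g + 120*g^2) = (d^2 + 6*d*g - 5*d - 30*g)/(d^2 - 11*d*g + 30*g^2)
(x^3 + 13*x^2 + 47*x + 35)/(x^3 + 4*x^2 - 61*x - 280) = (x + 1)/(x - 8)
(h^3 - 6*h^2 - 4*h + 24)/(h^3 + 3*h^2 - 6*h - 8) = (h^2 - 4*h - 12)/(h^2 + 5*h + 4)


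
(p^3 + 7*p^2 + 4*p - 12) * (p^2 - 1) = p^5 + 7*p^4 + 3*p^3 - 19*p^2 - 4*p + 12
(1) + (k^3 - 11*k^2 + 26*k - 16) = k^3 - 11*k^2 + 26*k - 15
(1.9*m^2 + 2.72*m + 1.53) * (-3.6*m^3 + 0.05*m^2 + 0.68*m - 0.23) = -6.84*m^5 - 9.697*m^4 - 4.08*m^3 + 1.4891*m^2 + 0.4148*m - 0.3519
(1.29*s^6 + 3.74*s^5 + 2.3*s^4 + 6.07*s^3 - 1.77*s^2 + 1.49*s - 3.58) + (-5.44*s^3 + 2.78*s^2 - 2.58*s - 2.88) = 1.29*s^6 + 3.74*s^5 + 2.3*s^4 + 0.63*s^3 + 1.01*s^2 - 1.09*s - 6.46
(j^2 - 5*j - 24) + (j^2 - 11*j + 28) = 2*j^2 - 16*j + 4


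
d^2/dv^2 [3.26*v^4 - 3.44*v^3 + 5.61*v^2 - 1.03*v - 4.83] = 39.12*v^2 - 20.64*v + 11.22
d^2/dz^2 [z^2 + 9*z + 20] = 2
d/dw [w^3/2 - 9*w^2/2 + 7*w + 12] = 3*w^2/2 - 9*w + 7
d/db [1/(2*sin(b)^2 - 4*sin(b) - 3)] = 4*(1 - sin(b))*cos(b)/(4*sin(b) + cos(2*b) + 2)^2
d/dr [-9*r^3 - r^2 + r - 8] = -27*r^2 - 2*r + 1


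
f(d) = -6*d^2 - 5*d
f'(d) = -12*d - 5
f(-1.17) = -2.36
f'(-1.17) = 9.04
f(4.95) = -171.76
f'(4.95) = -64.40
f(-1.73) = -9.31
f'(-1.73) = 15.76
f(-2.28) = -19.79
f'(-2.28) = 22.36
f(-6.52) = -222.46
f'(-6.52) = 73.24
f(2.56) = -52.12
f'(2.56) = -35.72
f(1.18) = -14.25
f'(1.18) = -19.16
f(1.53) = -21.70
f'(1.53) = -23.36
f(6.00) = -246.00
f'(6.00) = -77.00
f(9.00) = -531.00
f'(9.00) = -113.00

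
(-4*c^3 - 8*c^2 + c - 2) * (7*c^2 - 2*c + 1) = -28*c^5 - 48*c^4 + 19*c^3 - 24*c^2 + 5*c - 2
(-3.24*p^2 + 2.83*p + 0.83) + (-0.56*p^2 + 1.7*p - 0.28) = -3.8*p^2 + 4.53*p + 0.55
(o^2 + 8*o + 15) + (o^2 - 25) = 2*o^2 + 8*o - 10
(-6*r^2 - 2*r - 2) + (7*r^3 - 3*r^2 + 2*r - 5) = 7*r^3 - 9*r^2 - 7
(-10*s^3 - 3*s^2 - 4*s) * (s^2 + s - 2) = -10*s^5 - 13*s^4 + 13*s^3 + 2*s^2 + 8*s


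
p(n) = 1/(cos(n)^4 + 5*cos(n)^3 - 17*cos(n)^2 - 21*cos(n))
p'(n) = (4*sin(n)*cos(n)^3 + 15*sin(n)*cos(n)^2 - 34*sin(n)*cos(n) - 21*sin(n))/(cos(n)^4 + 5*cos(n)^3 - 17*cos(n)^2 - 21*cos(n))^2 = (4*cos(n)^3 + 15*cos(n)^2 - 34*cos(n) - 21)*sin(n)/((cos(n)^3 + 5*cos(n)^2 - 17*cos(n) - 21)^2*cos(n)^2)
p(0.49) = -0.04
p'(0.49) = -0.02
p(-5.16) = -0.08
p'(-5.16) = -0.21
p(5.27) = -0.07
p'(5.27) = 0.13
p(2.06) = 0.18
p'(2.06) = -0.06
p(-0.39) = -0.03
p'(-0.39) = 0.02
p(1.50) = -0.64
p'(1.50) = -9.46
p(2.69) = 0.47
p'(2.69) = 1.78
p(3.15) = 1179.02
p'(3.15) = -280460.64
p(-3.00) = 4.21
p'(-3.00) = -58.71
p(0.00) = -0.03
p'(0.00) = 0.00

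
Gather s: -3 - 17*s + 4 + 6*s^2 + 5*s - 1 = 6*s^2 - 12*s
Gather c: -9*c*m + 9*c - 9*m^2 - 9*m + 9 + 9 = c*(9 - 9*m) - 9*m^2 - 9*m + 18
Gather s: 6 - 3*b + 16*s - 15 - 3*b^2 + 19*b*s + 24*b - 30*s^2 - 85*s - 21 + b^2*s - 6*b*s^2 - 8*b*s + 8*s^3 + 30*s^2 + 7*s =-3*b^2 - 6*b*s^2 + 21*b + 8*s^3 + s*(b^2 + 11*b - 62) - 30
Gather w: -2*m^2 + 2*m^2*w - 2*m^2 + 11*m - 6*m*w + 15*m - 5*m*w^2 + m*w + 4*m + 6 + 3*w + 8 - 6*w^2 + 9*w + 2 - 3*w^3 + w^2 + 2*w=-4*m^2 + 30*m - 3*w^3 + w^2*(-5*m - 5) + w*(2*m^2 - 5*m + 14) + 16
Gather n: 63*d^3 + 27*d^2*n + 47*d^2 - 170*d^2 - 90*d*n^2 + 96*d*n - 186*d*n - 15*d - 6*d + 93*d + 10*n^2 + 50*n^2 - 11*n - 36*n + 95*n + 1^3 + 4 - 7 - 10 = 63*d^3 - 123*d^2 + 72*d + n^2*(60 - 90*d) + n*(27*d^2 - 90*d + 48) - 12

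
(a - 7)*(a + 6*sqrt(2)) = a^2 - 7*a + 6*sqrt(2)*a - 42*sqrt(2)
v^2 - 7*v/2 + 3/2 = (v - 3)*(v - 1/2)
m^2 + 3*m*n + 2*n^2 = (m + n)*(m + 2*n)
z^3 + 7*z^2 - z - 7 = (z - 1)*(z + 1)*(z + 7)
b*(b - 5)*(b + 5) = b^3 - 25*b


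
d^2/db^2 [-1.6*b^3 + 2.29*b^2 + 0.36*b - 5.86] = 4.58 - 9.6*b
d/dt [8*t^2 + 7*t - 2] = 16*t + 7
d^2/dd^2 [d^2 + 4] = 2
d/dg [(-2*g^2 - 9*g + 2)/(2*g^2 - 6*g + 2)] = (15*g^2 - 8*g - 3)/(2*(g^4 - 6*g^3 + 11*g^2 - 6*g + 1))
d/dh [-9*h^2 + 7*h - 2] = 7 - 18*h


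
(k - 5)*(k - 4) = k^2 - 9*k + 20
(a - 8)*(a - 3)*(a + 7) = a^3 - 4*a^2 - 53*a + 168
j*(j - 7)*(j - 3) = j^3 - 10*j^2 + 21*j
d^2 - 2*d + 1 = (d - 1)^2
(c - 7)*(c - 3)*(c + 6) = c^3 - 4*c^2 - 39*c + 126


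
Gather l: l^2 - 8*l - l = l^2 - 9*l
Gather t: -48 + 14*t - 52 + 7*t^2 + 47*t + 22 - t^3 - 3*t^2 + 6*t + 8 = -t^3 + 4*t^2 + 67*t - 70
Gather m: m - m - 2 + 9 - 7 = 0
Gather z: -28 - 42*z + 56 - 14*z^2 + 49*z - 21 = -14*z^2 + 7*z + 7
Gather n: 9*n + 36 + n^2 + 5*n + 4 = n^2 + 14*n + 40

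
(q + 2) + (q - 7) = 2*q - 5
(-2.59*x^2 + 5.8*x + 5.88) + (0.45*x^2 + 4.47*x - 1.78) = -2.14*x^2 + 10.27*x + 4.1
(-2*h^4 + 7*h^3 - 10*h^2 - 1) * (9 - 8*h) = 16*h^5 - 74*h^4 + 143*h^3 - 90*h^2 + 8*h - 9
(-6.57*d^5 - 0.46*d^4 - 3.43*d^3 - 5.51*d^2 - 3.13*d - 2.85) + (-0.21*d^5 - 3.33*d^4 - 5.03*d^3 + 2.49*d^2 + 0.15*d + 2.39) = -6.78*d^5 - 3.79*d^4 - 8.46*d^3 - 3.02*d^2 - 2.98*d - 0.46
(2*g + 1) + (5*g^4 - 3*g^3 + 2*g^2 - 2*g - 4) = 5*g^4 - 3*g^3 + 2*g^2 - 3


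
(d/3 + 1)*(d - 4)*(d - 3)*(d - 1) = d^4/3 - 5*d^3/3 - 5*d^2/3 + 15*d - 12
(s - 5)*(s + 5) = s^2 - 25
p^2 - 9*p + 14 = (p - 7)*(p - 2)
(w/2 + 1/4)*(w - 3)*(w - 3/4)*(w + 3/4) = w^4/2 - 5*w^3/4 - 33*w^2/32 + 45*w/64 + 27/64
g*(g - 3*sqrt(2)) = g^2 - 3*sqrt(2)*g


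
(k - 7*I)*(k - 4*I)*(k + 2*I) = k^3 - 9*I*k^2 - 6*k - 56*I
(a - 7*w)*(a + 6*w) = a^2 - a*w - 42*w^2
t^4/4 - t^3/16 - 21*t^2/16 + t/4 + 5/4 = (t/4 + 1/2)*(t - 2)*(t - 5/4)*(t + 1)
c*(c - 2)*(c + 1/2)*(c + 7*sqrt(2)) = c^4 - 3*c^3/2 + 7*sqrt(2)*c^3 - 21*sqrt(2)*c^2/2 - c^2 - 7*sqrt(2)*c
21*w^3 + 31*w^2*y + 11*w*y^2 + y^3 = (w + y)*(3*w + y)*(7*w + y)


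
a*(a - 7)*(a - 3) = a^3 - 10*a^2 + 21*a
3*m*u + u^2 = u*(3*m + u)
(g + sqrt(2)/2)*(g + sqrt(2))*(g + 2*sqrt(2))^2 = g^4 + 11*sqrt(2)*g^3/2 + 21*g^2 + 16*sqrt(2)*g + 8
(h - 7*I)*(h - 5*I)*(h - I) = h^3 - 13*I*h^2 - 47*h + 35*I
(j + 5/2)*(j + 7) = j^2 + 19*j/2 + 35/2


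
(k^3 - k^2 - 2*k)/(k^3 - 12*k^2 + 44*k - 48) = k*(k + 1)/(k^2 - 10*k + 24)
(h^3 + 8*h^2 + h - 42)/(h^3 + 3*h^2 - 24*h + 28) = (h + 3)/(h - 2)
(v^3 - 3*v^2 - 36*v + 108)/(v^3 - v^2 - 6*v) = (v^2 - 36)/(v*(v + 2))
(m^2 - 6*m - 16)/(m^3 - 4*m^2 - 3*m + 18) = (m - 8)/(m^2 - 6*m + 9)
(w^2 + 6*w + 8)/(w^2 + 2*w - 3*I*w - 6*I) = (w + 4)/(w - 3*I)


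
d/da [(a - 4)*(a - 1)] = 2*a - 5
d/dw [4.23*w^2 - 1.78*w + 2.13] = 8.46*w - 1.78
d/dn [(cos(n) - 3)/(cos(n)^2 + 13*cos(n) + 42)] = (cos(n)^2 - 6*cos(n) - 81)*sin(n)/(cos(n)^2 + 13*cos(n) + 42)^2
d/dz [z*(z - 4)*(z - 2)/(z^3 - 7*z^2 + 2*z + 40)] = (-z^2 - 20*z + 20)/(z^4 - 6*z^3 - 11*z^2 + 60*z + 100)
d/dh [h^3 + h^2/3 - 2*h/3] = 3*h^2 + 2*h/3 - 2/3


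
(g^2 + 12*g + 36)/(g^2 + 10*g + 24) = (g + 6)/(g + 4)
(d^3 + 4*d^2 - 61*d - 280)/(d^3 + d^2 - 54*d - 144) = (d^2 + 12*d + 35)/(d^2 + 9*d + 18)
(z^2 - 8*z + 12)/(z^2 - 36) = (z - 2)/(z + 6)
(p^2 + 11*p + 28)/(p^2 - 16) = (p + 7)/(p - 4)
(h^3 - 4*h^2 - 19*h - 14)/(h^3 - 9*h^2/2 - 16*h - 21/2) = 2*(h + 2)/(2*h + 3)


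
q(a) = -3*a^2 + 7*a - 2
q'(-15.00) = 97.00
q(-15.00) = -782.00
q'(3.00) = -11.00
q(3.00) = -8.00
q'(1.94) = -4.64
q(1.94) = 0.29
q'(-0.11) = 7.66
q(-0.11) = -2.81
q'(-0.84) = 12.04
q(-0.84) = -10.00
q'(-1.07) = 13.42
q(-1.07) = -12.92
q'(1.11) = 0.34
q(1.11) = 2.07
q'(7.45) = -37.70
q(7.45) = -116.36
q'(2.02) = -5.12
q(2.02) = -0.10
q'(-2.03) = 19.18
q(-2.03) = -28.57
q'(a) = 7 - 6*a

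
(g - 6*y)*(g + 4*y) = g^2 - 2*g*y - 24*y^2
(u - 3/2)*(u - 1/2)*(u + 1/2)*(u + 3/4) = u^4 - 3*u^3/4 - 11*u^2/8 + 3*u/16 + 9/32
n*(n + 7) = n^2 + 7*n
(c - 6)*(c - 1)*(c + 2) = c^3 - 5*c^2 - 8*c + 12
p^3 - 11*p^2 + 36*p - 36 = (p - 6)*(p - 3)*(p - 2)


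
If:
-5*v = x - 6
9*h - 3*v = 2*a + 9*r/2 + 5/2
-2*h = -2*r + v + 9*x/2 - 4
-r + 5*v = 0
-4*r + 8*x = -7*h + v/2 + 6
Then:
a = -6383/796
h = 137/199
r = 770/199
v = 154/199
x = 424/199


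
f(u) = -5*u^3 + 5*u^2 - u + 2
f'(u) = -15*u^2 + 10*u - 1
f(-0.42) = 3.67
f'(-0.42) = -7.85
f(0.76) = 1.93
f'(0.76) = -2.06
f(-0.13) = 2.23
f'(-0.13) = -2.55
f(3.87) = -216.79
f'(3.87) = -186.95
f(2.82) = -73.19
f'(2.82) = -92.09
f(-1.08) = 15.21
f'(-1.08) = -29.30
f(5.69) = -762.91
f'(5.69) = -429.74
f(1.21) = -0.75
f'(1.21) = -10.86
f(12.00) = -7930.00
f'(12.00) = -2041.00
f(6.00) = -904.00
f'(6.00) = -481.00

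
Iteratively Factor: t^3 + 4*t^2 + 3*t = (t + 1)*(t^2 + 3*t) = (t + 1)*(t + 3)*(t)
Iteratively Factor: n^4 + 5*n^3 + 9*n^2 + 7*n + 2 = (n + 1)*(n^3 + 4*n^2 + 5*n + 2) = (n + 1)^2*(n^2 + 3*n + 2) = (n + 1)^3*(n + 2)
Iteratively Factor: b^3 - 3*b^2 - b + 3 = (b - 1)*(b^2 - 2*b - 3) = (b - 1)*(b + 1)*(b - 3)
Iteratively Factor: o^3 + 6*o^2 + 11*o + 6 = (o + 2)*(o^2 + 4*o + 3) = (o + 1)*(o + 2)*(o + 3)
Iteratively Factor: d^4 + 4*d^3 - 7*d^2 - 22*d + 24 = (d - 2)*(d^3 + 6*d^2 + 5*d - 12) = (d - 2)*(d + 4)*(d^2 + 2*d - 3) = (d - 2)*(d + 3)*(d + 4)*(d - 1)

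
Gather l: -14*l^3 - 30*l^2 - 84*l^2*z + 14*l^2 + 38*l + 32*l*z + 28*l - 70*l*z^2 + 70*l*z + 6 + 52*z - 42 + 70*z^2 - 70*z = -14*l^3 + l^2*(-84*z - 16) + l*(-70*z^2 + 102*z + 66) + 70*z^2 - 18*z - 36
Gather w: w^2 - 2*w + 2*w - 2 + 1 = w^2 - 1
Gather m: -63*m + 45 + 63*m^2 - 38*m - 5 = 63*m^2 - 101*m + 40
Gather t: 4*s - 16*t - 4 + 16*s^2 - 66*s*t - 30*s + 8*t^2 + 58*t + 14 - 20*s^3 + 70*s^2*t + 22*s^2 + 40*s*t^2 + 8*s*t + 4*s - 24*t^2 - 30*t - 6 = -20*s^3 + 38*s^2 - 22*s + t^2*(40*s - 16) + t*(70*s^2 - 58*s + 12) + 4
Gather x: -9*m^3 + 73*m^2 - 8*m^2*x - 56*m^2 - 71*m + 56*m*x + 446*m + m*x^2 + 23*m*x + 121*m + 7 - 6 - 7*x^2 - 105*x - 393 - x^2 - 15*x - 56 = -9*m^3 + 17*m^2 + 496*m + x^2*(m - 8) + x*(-8*m^2 + 79*m - 120) - 448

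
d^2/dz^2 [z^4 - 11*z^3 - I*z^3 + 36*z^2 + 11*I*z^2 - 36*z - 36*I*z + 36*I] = 12*z^2 + 6*z*(-11 - I) + 72 + 22*I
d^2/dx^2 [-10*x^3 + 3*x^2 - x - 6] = 6 - 60*x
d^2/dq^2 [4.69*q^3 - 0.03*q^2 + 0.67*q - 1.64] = 28.14*q - 0.06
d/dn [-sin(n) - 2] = -cos(n)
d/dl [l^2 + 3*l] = 2*l + 3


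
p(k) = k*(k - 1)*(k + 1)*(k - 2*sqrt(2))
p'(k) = k*(k - 1)*(k + 1) + k*(k - 1)*(k - 2*sqrt(2)) + k*(k + 1)*(k - 2*sqrt(2)) + (k - 1)*(k + 1)*(k - 2*sqrt(2)) = 4*k^3 - 6*sqrt(2)*k^2 - 2*k + 2*sqrt(2)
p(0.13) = 0.34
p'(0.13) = 2.43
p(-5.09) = 1003.92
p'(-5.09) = -734.32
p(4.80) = 208.58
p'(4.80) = 240.10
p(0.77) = 0.65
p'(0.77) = -1.92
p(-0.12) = -0.35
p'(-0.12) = 2.94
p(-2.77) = 103.48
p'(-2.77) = -141.75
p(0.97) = 0.11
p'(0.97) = -3.44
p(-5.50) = 1339.84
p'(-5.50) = -908.35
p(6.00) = 666.03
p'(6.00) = 549.36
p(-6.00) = 1853.97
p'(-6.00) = -1154.64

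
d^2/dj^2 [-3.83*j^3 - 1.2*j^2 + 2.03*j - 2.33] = -22.98*j - 2.4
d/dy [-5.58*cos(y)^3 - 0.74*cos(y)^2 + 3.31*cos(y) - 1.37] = (16.74*cos(y)^2 + 1.48*cos(y) - 3.31)*sin(y)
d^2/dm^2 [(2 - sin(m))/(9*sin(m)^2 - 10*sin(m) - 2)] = (-81*sin(m)^5 + 558*sin(m)^4 - 486*sin(m)^3 - 608*sin(m)^2 + 1144*sin(m) - 512)/(-9*sin(m)^2 + 10*sin(m) + 2)^3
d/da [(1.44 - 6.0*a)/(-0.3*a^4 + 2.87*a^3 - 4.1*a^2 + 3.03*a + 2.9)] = (-5.4*a^4 + 36.168*a^3 - 36.9984*a^2 + 11.808*a - 21.7632)/(0.09*a^8 - 1.722*a^7 + 10.6969*a^6 - 25.352*a^5 + 32.4622*a^4 - 8.2*a^3 - 14.5991*a^2 + 17.574*a + 8.41)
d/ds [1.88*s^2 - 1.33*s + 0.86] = 3.76*s - 1.33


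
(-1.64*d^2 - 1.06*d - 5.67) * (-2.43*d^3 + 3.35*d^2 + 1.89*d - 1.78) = 3.9852*d^5 - 2.9182*d^4 + 7.1275*d^3 - 18.0787*d^2 - 8.8295*d + 10.0926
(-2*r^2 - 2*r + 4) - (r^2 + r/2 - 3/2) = -3*r^2 - 5*r/2 + 11/2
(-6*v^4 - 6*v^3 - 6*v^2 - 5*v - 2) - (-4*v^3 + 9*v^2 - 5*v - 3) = -6*v^4 - 2*v^3 - 15*v^2 + 1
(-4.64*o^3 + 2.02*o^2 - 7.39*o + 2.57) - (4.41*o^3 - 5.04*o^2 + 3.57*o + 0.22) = -9.05*o^3 + 7.06*o^2 - 10.96*o + 2.35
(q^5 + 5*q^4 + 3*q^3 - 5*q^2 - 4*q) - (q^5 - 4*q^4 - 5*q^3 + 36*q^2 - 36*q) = 9*q^4 + 8*q^3 - 41*q^2 + 32*q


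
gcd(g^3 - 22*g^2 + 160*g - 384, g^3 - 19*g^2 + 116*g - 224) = g - 8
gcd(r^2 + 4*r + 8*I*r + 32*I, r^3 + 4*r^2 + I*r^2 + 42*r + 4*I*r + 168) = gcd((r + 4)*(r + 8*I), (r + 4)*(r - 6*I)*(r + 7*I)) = r + 4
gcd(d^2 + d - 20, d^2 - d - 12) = d - 4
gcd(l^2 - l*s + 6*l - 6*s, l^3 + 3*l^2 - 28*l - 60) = l + 6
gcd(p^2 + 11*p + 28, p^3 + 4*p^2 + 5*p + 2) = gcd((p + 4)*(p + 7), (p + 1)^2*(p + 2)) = 1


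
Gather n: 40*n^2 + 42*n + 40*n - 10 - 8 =40*n^2 + 82*n - 18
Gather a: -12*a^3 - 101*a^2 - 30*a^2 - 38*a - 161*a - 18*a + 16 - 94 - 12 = -12*a^3 - 131*a^2 - 217*a - 90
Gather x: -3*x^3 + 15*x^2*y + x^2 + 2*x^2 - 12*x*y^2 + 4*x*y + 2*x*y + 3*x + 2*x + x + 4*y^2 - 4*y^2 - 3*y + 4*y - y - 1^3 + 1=-3*x^3 + x^2*(15*y + 3) + x*(-12*y^2 + 6*y + 6)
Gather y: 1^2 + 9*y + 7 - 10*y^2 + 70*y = -10*y^2 + 79*y + 8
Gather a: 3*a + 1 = 3*a + 1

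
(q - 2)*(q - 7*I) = q^2 - 2*q - 7*I*q + 14*I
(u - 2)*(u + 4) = u^2 + 2*u - 8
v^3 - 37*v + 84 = (v - 4)*(v - 3)*(v + 7)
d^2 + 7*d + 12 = (d + 3)*(d + 4)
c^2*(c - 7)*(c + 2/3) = c^4 - 19*c^3/3 - 14*c^2/3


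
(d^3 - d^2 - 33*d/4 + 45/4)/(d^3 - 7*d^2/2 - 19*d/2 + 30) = (d - 3/2)/(d - 4)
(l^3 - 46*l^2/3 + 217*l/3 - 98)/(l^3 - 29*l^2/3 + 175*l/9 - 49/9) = 3*(l - 6)/(3*l - 1)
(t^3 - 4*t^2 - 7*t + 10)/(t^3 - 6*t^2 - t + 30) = (t - 1)/(t - 3)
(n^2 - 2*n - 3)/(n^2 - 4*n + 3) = (n + 1)/(n - 1)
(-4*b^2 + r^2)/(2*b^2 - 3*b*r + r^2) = (2*b + r)/(-b + r)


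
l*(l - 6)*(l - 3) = l^3 - 9*l^2 + 18*l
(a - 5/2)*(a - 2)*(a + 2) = a^3 - 5*a^2/2 - 4*a + 10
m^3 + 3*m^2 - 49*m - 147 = (m - 7)*(m + 3)*(m + 7)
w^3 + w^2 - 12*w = w*(w - 3)*(w + 4)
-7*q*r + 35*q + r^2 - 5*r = (-7*q + r)*(r - 5)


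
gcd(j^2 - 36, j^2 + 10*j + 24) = j + 6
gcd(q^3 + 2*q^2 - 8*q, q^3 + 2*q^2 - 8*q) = q^3 + 2*q^2 - 8*q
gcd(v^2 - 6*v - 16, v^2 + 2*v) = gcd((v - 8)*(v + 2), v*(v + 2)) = v + 2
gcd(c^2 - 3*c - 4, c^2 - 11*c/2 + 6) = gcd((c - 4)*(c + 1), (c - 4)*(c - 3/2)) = c - 4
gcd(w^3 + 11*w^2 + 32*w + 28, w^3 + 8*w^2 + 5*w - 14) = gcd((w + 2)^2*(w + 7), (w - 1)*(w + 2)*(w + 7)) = w^2 + 9*w + 14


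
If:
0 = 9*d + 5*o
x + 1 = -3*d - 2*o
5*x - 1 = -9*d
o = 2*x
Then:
No Solution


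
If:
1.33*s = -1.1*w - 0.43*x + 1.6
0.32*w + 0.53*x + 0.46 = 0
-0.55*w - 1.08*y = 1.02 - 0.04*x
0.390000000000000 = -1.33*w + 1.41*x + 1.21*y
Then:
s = 2.11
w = -0.99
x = -0.27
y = -0.45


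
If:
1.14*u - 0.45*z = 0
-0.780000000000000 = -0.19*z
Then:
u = 1.62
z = 4.11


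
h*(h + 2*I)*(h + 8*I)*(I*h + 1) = I*h^4 - 9*h^3 - 6*I*h^2 - 16*h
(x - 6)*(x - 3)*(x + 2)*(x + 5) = x^4 - 2*x^3 - 35*x^2 + 36*x + 180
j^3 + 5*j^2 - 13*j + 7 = (j - 1)^2*(j + 7)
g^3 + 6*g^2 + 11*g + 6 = (g + 1)*(g + 2)*(g + 3)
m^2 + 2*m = m*(m + 2)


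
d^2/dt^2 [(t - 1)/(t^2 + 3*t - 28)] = 2*((t - 1)*(2*t + 3)^2 - (3*t + 2)*(t^2 + 3*t - 28))/(t^2 + 3*t - 28)^3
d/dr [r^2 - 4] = 2*r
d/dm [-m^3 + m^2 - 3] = m*(2 - 3*m)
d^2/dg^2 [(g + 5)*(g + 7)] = 2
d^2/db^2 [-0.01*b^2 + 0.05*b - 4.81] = -0.0200000000000000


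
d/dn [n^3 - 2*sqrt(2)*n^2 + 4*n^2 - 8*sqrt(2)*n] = 3*n^2 - 4*sqrt(2)*n + 8*n - 8*sqrt(2)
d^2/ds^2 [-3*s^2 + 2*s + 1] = -6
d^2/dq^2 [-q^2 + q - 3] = -2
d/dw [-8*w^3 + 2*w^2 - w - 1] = -24*w^2 + 4*w - 1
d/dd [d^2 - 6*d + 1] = 2*d - 6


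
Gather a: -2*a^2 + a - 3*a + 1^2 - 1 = -2*a^2 - 2*a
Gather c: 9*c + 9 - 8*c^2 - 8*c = -8*c^2 + c + 9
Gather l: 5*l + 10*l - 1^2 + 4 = 15*l + 3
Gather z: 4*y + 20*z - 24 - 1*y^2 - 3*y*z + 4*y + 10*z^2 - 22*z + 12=-y^2 + 8*y + 10*z^2 + z*(-3*y - 2) - 12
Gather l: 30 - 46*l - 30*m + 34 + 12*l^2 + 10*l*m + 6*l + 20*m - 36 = 12*l^2 + l*(10*m - 40) - 10*m + 28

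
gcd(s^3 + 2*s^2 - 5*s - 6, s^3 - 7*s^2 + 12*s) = 1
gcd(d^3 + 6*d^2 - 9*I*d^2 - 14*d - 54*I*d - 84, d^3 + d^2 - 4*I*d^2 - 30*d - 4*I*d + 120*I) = d + 6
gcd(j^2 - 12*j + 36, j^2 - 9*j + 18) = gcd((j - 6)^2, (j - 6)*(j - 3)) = j - 6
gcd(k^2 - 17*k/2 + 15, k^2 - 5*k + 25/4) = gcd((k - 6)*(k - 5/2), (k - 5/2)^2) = k - 5/2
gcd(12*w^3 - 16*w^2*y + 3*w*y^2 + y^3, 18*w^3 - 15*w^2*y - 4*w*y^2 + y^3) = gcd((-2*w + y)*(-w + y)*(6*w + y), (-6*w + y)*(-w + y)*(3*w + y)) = -w + y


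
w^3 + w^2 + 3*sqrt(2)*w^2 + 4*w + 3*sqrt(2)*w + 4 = (w + 1)*(w + sqrt(2))*(w + 2*sqrt(2))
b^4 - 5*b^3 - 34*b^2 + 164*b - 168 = (b - 7)*(b - 2)^2*(b + 6)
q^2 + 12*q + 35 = (q + 5)*(q + 7)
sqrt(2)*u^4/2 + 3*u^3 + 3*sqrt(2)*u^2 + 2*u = u*(u + sqrt(2))^2*(sqrt(2)*u/2 + 1)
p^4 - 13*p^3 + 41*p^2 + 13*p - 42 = (p - 7)*(p - 6)*(p - 1)*(p + 1)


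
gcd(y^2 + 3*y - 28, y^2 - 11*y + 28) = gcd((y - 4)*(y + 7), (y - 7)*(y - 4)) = y - 4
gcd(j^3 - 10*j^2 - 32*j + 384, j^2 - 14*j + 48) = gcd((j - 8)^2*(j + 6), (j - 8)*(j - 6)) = j - 8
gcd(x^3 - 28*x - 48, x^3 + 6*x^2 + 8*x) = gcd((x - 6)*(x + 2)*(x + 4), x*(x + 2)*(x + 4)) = x^2 + 6*x + 8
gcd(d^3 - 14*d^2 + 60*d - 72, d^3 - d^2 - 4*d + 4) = d - 2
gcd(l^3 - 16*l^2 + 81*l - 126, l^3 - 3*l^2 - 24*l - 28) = l - 7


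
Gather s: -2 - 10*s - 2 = -10*s - 4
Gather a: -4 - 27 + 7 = -24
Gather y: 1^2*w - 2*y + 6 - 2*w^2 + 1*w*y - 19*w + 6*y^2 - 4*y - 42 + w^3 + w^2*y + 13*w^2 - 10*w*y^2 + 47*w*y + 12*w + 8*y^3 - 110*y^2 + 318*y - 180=w^3 + 11*w^2 - 6*w + 8*y^3 + y^2*(-10*w - 104) + y*(w^2 + 48*w + 312) - 216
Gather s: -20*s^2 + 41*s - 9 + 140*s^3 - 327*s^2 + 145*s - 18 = 140*s^3 - 347*s^2 + 186*s - 27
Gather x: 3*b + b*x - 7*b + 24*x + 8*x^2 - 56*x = -4*b + 8*x^2 + x*(b - 32)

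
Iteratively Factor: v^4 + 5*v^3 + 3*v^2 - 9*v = (v - 1)*(v^3 + 6*v^2 + 9*v) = (v - 1)*(v + 3)*(v^2 + 3*v) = (v - 1)*(v + 3)^2*(v)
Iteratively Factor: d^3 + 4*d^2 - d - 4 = (d + 4)*(d^2 - 1) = (d - 1)*(d + 4)*(d + 1)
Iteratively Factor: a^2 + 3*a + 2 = (a + 1)*(a + 2)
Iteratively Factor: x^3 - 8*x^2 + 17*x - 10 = (x - 5)*(x^2 - 3*x + 2) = (x - 5)*(x - 2)*(x - 1)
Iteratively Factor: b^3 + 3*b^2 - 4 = (b + 2)*(b^2 + b - 2) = (b - 1)*(b + 2)*(b + 2)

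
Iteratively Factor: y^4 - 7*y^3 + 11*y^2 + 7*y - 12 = (y + 1)*(y^3 - 8*y^2 + 19*y - 12) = (y - 3)*(y + 1)*(y^2 - 5*y + 4) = (y - 4)*(y - 3)*(y + 1)*(y - 1)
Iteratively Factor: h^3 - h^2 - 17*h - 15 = (h + 3)*(h^2 - 4*h - 5) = (h - 5)*(h + 3)*(h + 1)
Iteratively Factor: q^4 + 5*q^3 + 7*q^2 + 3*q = (q)*(q^3 + 5*q^2 + 7*q + 3) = q*(q + 1)*(q^2 + 4*q + 3) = q*(q + 1)^2*(q + 3)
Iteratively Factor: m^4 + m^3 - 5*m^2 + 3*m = (m - 1)*(m^3 + 2*m^2 - 3*m) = m*(m - 1)*(m^2 + 2*m - 3) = m*(m - 1)^2*(m + 3)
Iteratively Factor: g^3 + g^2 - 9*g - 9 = (g - 3)*(g^2 + 4*g + 3) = (g - 3)*(g + 1)*(g + 3)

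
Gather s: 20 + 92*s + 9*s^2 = 9*s^2 + 92*s + 20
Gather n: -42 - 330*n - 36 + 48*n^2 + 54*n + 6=48*n^2 - 276*n - 72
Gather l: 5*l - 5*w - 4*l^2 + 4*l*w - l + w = -4*l^2 + l*(4*w + 4) - 4*w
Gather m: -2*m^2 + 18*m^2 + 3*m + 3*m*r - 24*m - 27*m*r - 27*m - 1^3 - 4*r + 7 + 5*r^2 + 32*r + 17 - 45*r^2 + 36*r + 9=16*m^2 + m*(-24*r - 48) - 40*r^2 + 64*r + 32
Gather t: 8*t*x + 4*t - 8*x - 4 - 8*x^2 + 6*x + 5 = t*(8*x + 4) - 8*x^2 - 2*x + 1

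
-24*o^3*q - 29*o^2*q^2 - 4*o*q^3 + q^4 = q*(-8*o + q)*(o + q)*(3*o + q)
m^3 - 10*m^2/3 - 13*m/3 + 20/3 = (m - 4)*(m - 1)*(m + 5/3)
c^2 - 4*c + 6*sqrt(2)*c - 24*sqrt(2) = (c - 4)*(c + 6*sqrt(2))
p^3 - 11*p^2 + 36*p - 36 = (p - 6)*(p - 3)*(p - 2)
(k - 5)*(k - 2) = k^2 - 7*k + 10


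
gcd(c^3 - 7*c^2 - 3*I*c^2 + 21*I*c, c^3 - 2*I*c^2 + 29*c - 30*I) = 1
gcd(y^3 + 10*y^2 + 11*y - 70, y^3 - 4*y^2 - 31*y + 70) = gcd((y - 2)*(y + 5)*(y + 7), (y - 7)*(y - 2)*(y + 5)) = y^2 + 3*y - 10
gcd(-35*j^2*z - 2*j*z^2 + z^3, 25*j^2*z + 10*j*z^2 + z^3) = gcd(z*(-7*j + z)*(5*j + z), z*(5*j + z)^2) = 5*j*z + z^2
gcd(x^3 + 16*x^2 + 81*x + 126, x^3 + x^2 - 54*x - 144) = x^2 + 9*x + 18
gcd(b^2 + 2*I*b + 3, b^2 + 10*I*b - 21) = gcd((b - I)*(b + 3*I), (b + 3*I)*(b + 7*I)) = b + 3*I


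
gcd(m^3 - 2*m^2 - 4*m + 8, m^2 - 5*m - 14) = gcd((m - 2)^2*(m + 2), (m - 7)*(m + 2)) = m + 2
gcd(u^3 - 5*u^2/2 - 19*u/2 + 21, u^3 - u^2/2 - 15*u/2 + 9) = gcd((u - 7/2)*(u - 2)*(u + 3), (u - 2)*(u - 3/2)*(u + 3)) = u^2 + u - 6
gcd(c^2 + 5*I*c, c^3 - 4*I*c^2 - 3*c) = c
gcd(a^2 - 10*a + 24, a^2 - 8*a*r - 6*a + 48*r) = a - 6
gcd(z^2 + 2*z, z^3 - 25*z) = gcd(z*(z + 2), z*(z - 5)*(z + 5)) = z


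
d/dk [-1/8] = 0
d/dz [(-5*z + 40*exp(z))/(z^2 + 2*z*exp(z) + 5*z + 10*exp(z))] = 5*((z - 8*exp(z))*(2*z*exp(z) + 2*z + 12*exp(z) + 5) + (8*exp(z) - 1)*(z^2 + 2*z*exp(z) + 5*z + 10*exp(z)))/(z^2 + 2*z*exp(z) + 5*z + 10*exp(z))^2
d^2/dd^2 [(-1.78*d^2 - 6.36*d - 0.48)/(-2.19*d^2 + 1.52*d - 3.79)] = (1.4210854715202e-14*d^4 + 72.85692*d^3 - 74.8323*d^2 - 326.31876*d + 118.66346)/(10.503459*d^6 - 21.870216*d^5 + 69.710985*d^4 - 79.20872*d^3 + 120.641385*d^2 - 65.500296*d + 54.439939)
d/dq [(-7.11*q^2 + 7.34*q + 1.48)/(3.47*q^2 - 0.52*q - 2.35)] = (-21.7726*q^2 + 23.1458*q - 16.4794)/(12.0409*q^4 - 3.6088*q^3 - 16.0386*q^2 + 2.444*q + 5.5225)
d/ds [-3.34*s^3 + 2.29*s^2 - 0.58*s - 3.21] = -10.02*s^2 + 4.58*s - 0.58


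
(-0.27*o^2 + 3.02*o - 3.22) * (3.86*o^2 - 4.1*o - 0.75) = -1.0422*o^4 + 12.7642*o^3 - 24.6087*o^2 + 10.937*o + 2.415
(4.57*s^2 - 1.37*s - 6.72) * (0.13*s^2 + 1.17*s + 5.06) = 0.5941*s^4 + 5.1688*s^3 + 20.6477*s^2 - 14.7946*s - 34.0032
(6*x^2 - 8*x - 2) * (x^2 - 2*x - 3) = 6*x^4 - 20*x^3 - 4*x^2 + 28*x + 6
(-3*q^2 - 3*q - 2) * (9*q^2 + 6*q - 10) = -27*q^4 - 45*q^3 - 6*q^2 + 18*q + 20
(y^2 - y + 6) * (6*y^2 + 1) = 6*y^4 - 6*y^3 + 37*y^2 - y + 6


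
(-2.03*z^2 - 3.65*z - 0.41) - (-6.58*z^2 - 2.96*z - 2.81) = 4.55*z^2 - 0.69*z + 2.4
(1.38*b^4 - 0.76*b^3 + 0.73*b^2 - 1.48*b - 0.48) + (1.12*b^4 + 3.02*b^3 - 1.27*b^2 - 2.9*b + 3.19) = 2.5*b^4 + 2.26*b^3 - 0.54*b^2 - 4.38*b + 2.71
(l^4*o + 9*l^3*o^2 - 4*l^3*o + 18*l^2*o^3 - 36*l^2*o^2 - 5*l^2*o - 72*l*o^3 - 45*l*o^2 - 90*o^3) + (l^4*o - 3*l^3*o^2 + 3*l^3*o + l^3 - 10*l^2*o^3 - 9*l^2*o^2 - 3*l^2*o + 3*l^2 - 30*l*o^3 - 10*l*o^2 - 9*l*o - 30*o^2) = 2*l^4*o + 6*l^3*o^2 - l^3*o + l^3 + 8*l^2*o^3 - 45*l^2*o^2 - 8*l^2*o + 3*l^2 - 102*l*o^3 - 55*l*o^2 - 9*l*o - 90*o^3 - 30*o^2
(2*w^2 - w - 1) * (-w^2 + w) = -2*w^4 + 3*w^3 - w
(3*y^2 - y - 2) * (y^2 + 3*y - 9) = 3*y^4 + 8*y^3 - 32*y^2 + 3*y + 18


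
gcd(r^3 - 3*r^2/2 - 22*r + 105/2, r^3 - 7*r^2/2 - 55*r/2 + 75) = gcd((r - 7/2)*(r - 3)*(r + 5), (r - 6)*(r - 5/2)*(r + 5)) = r + 5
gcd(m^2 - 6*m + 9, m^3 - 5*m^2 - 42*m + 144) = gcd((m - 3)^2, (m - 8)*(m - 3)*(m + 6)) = m - 3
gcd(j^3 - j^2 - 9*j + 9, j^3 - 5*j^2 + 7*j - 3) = j^2 - 4*j + 3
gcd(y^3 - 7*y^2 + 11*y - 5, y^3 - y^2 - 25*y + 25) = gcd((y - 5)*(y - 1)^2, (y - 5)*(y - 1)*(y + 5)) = y^2 - 6*y + 5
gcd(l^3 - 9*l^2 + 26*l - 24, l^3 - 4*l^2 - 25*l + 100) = l - 4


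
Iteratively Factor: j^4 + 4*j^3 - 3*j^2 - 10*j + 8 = (j - 1)*(j^3 + 5*j^2 + 2*j - 8) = (j - 1)*(j + 2)*(j^2 + 3*j - 4) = (j - 1)*(j + 2)*(j + 4)*(j - 1)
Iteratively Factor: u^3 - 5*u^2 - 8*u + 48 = (u - 4)*(u^2 - u - 12) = (u - 4)*(u + 3)*(u - 4)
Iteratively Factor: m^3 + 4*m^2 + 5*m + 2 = (m + 1)*(m^2 + 3*m + 2) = (m + 1)^2*(m + 2)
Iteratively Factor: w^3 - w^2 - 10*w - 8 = (w + 1)*(w^2 - 2*w - 8) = (w + 1)*(w + 2)*(w - 4)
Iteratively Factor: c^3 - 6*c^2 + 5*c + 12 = (c - 3)*(c^2 - 3*c - 4) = (c - 3)*(c + 1)*(c - 4)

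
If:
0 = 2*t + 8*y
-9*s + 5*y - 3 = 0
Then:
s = 5*y/9 - 1/3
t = -4*y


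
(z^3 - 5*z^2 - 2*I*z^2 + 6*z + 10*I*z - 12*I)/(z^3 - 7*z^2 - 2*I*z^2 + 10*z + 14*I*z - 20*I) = (z - 3)/(z - 5)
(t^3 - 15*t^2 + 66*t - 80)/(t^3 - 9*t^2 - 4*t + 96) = (t^2 - 7*t + 10)/(t^2 - t - 12)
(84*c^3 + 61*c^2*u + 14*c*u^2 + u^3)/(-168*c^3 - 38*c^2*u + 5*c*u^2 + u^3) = (3*c + u)/(-6*c + u)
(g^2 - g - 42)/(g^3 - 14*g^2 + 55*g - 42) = (g + 6)/(g^2 - 7*g + 6)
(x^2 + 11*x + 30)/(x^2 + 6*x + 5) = (x + 6)/(x + 1)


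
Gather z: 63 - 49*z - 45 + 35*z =18 - 14*z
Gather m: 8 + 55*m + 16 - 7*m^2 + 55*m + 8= -7*m^2 + 110*m + 32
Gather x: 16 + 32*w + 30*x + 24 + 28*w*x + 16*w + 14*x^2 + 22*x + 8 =48*w + 14*x^2 + x*(28*w + 52) + 48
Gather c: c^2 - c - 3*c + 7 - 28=c^2 - 4*c - 21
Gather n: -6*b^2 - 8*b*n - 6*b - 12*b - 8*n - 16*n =-6*b^2 - 18*b + n*(-8*b - 24)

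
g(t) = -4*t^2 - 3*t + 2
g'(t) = -8*t - 3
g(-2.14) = -9.90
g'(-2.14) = 14.12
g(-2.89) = -22.74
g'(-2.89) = 20.12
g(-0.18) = 2.41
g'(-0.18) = -1.56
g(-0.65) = 2.26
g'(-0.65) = 2.20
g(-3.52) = -37.00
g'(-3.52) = 25.16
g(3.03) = -43.81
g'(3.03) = -27.24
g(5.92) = -155.95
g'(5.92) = -50.36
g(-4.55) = -67.16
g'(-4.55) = 33.40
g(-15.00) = -853.00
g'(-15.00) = 117.00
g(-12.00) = -538.00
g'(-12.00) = 93.00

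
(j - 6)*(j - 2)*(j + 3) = j^3 - 5*j^2 - 12*j + 36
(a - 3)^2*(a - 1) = a^3 - 7*a^2 + 15*a - 9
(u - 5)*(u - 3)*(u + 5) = u^3 - 3*u^2 - 25*u + 75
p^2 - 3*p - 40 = (p - 8)*(p + 5)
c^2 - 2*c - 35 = (c - 7)*(c + 5)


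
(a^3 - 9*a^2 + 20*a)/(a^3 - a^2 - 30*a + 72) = a*(a - 5)/(a^2 + 3*a - 18)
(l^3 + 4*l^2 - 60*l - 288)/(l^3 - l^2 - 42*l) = (l^2 - 2*l - 48)/(l*(l - 7))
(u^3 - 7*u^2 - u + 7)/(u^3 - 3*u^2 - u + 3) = (u - 7)/(u - 3)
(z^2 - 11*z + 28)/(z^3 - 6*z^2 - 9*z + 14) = (z - 4)/(z^2 + z - 2)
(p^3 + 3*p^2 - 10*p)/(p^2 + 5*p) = p - 2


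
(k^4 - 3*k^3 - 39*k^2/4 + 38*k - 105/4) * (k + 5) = k^5 + 2*k^4 - 99*k^3/4 - 43*k^2/4 + 655*k/4 - 525/4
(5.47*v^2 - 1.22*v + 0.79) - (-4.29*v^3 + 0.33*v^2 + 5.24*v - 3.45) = 4.29*v^3 + 5.14*v^2 - 6.46*v + 4.24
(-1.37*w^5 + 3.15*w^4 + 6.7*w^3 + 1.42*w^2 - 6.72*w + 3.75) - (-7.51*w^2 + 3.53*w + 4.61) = -1.37*w^5 + 3.15*w^4 + 6.7*w^3 + 8.93*w^2 - 10.25*w - 0.86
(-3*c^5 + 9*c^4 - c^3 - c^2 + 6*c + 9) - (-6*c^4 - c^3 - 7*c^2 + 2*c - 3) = -3*c^5 + 15*c^4 + 6*c^2 + 4*c + 12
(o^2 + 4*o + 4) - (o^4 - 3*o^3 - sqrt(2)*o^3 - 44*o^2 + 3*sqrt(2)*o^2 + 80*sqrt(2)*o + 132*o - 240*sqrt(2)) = -o^4 + sqrt(2)*o^3 + 3*o^3 - 3*sqrt(2)*o^2 + 45*o^2 - 128*o - 80*sqrt(2)*o + 4 + 240*sqrt(2)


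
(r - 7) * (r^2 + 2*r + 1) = r^3 - 5*r^2 - 13*r - 7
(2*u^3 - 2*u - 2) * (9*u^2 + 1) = 18*u^5 - 16*u^3 - 18*u^2 - 2*u - 2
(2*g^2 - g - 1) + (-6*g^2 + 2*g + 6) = -4*g^2 + g + 5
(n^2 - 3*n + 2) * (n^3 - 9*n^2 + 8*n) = n^5 - 12*n^4 + 37*n^3 - 42*n^2 + 16*n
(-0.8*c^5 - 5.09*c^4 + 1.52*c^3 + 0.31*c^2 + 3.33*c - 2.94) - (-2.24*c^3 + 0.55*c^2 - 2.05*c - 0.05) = -0.8*c^5 - 5.09*c^4 + 3.76*c^3 - 0.24*c^2 + 5.38*c - 2.89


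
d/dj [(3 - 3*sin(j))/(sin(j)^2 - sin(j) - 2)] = 3*(sin(j)^2 - 2*sin(j) + 3)*cos(j)/(sin(j) + cos(j)^2 + 1)^2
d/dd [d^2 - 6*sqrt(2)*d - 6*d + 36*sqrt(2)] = 2*d - 6*sqrt(2) - 6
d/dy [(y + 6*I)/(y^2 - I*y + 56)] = (y^2 - I*y - (y + 6*I)*(2*y - I) + 56)/(y^2 - I*y + 56)^2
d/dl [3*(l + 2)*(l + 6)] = 6*l + 24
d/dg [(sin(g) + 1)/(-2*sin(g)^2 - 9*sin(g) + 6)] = (4*sin(g) - cos(2*g) + 16)*cos(g)/(9*sin(g) - cos(2*g) - 5)^2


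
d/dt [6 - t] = -1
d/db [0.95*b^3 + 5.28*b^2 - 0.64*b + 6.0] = 2.85*b^2 + 10.56*b - 0.64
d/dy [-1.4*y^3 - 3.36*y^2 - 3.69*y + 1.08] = -4.2*y^2 - 6.72*y - 3.69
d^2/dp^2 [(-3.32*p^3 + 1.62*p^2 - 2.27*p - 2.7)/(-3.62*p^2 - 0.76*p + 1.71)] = (-5.6843418860808e-14*p^5 + 2.8421709430404e-14*p^4 + 113.346056*p^3 + 126.234504*p^2 + 187.128036*p + 32.97222)/(47.437928*p^6 + 29.878032*p^5 - 60.952836*p^4 - 27.788336*p^3 + 28.792638*p^2 + 6.666948*p - 5.000211)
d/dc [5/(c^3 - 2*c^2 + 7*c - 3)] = 5*(-3*c^2 + 4*c - 7)/(c^3 - 2*c^2 + 7*c - 3)^2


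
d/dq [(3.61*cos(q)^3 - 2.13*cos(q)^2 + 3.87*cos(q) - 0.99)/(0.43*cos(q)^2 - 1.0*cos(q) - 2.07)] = (-1.5523*cos(q)^4 + 7.22*cos(q)^3 + 21.9522*cos(q)^2 - 9.6696*cos(q) + 9.0009)*sin(q)/(0.1849*cos(q)^4 - 0.86*cos(q)^3 - 0.7802*cos(q)^2 + 4.14*cos(q) + 4.2849)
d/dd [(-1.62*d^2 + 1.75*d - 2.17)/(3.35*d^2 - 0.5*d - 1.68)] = (-5.0525*d^2 + 19.9822*d - 4.025)/(11.2225*d^4 - 3.35*d^3 - 11.006*d^2 + 1.68*d + 2.8224)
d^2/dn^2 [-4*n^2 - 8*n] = -8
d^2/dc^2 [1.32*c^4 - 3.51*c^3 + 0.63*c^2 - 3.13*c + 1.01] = 15.84*c^2 - 21.06*c + 1.26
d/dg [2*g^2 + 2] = 4*g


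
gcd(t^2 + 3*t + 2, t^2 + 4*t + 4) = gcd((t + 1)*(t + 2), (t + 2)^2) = t + 2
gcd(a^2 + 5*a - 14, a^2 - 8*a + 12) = a - 2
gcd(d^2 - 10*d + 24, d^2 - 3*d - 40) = 1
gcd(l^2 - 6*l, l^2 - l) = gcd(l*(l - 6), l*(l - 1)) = l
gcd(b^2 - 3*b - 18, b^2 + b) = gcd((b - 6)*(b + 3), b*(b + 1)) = 1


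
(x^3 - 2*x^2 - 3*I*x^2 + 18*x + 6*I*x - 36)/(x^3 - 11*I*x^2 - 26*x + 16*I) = (x^3 - x^2*(2 + 3*I) + 6*x*(3 + I) - 36)/(x^3 - 11*I*x^2 - 26*x + 16*I)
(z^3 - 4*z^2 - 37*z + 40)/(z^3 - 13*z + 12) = (z^2 - 3*z - 40)/(z^2 + z - 12)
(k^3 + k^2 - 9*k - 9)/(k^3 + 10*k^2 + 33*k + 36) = (k^2 - 2*k - 3)/(k^2 + 7*k + 12)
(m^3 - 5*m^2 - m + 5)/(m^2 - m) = m - 4 - 5/m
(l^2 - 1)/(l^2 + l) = (l - 1)/l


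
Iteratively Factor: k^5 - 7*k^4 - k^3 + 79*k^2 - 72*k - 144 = (k - 3)*(k^4 - 4*k^3 - 13*k^2 + 40*k + 48) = (k - 4)*(k - 3)*(k^3 - 13*k - 12) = (k - 4)*(k - 3)*(k + 3)*(k^2 - 3*k - 4) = (k - 4)^2*(k - 3)*(k + 3)*(k + 1)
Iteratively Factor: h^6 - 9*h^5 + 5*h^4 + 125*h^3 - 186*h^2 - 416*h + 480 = (h - 5)*(h^5 - 4*h^4 - 15*h^3 + 50*h^2 + 64*h - 96) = (h - 5)*(h + 3)*(h^4 - 7*h^3 + 6*h^2 + 32*h - 32) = (h - 5)*(h - 4)*(h + 3)*(h^3 - 3*h^2 - 6*h + 8) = (h - 5)*(h - 4)*(h + 2)*(h + 3)*(h^2 - 5*h + 4) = (h - 5)*(h - 4)^2*(h + 2)*(h + 3)*(h - 1)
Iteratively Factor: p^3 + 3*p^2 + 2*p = (p)*(p^2 + 3*p + 2) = p*(p + 2)*(p + 1)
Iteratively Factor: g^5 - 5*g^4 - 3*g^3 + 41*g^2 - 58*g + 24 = (g + 3)*(g^4 - 8*g^3 + 21*g^2 - 22*g + 8) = (g - 1)*(g + 3)*(g^3 - 7*g^2 + 14*g - 8) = (g - 1)^2*(g + 3)*(g^2 - 6*g + 8) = (g - 2)*(g - 1)^2*(g + 3)*(g - 4)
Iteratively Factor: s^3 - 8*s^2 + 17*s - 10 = (s - 1)*(s^2 - 7*s + 10) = (s - 5)*(s - 1)*(s - 2)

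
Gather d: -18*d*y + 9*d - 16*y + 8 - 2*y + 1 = d*(9 - 18*y) - 18*y + 9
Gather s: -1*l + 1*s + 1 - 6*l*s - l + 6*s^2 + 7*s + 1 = -2*l + 6*s^2 + s*(8 - 6*l) + 2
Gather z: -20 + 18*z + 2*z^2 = 2*z^2 + 18*z - 20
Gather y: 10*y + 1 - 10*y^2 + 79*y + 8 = -10*y^2 + 89*y + 9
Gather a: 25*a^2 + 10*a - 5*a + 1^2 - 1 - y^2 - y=25*a^2 + 5*a - y^2 - y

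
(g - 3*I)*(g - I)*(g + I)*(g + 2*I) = g^4 - I*g^3 + 7*g^2 - I*g + 6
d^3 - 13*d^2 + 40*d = d*(d - 8)*(d - 5)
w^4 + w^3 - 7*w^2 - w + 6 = (w - 2)*(w - 1)*(w + 1)*(w + 3)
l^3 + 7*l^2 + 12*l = l*(l + 3)*(l + 4)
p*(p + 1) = p^2 + p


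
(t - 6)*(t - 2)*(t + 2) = t^3 - 6*t^2 - 4*t + 24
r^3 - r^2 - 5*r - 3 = (r - 3)*(r + 1)^2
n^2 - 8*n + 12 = (n - 6)*(n - 2)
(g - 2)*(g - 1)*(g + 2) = g^3 - g^2 - 4*g + 4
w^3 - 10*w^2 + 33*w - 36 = (w - 4)*(w - 3)^2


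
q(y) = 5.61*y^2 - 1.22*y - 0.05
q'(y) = 11.22*y - 1.22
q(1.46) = 10.13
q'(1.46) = 15.16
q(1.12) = 5.62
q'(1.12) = 11.35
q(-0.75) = 4.02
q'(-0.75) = -9.64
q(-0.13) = 0.20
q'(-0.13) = -2.68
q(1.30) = 7.84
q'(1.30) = 13.37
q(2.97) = 45.81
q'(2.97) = 32.10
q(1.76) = 15.18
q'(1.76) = 18.53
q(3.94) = 82.23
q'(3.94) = 42.99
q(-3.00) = 54.10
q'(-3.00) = -34.88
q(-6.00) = 209.23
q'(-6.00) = -68.54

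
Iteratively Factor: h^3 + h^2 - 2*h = (h - 1)*(h^2 + 2*h) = h*(h - 1)*(h + 2)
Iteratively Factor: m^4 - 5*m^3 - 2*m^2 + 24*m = (m - 3)*(m^3 - 2*m^2 - 8*m) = (m - 3)*(m + 2)*(m^2 - 4*m) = m*(m - 3)*(m + 2)*(m - 4)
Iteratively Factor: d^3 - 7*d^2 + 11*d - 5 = (d - 1)*(d^2 - 6*d + 5) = (d - 5)*(d - 1)*(d - 1)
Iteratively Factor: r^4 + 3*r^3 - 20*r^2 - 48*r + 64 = (r - 4)*(r^3 + 7*r^2 + 8*r - 16) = (r - 4)*(r + 4)*(r^2 + 3*r - 4) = (r - 4)*(r - 1)*(r + 4)*(r + 4)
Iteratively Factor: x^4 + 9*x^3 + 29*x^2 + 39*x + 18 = (x + 3)*(x^3 + 6*x^2 + 11*x + 6) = (x + 2)*(x + 3)*(x^2 + 4*x + 3) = (x + 2)*(x + 3)^2*(x + 1)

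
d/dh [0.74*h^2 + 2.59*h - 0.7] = 1.48*h + 2.59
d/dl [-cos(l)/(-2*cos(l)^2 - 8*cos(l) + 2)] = (cos(l)^2 + 1)*sin(l)/(2*(-sin(l)^2 + 4*cos(l))^2)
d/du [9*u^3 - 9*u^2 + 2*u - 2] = 27*u^2 - 18*u + 2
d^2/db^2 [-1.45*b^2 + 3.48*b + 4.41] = -2.90000000000000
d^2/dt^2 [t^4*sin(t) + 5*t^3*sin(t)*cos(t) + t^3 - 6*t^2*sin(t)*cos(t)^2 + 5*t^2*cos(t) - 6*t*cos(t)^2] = -t^4*sin(t) - 10*t^3*sin(2*t) + 8*t^3*cos(t) + 27*t^2*sin(t)/2 + 27*t^2*sin(3*t)/2 - 5*t^2*cos(t) + 30*t^2*cos(2*t) - 20*t*sin(t) + 15*t*sin(2*t) - 6*t*cos(t) + 12*t*cos(2*t) - 18*t*cos(3*t) + 6*t - 3*sin(t) + 12*sin(2*t) - 3*sin(3*t) + 10*cos(t)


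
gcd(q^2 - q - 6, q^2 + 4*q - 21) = q - 3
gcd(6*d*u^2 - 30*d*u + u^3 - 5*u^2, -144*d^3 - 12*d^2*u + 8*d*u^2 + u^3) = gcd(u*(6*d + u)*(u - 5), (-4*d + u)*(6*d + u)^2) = 6*d + u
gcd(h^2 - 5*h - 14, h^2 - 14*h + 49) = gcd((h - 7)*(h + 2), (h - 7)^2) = h - 7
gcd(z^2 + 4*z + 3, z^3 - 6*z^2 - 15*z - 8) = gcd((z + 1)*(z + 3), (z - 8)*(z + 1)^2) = z + 1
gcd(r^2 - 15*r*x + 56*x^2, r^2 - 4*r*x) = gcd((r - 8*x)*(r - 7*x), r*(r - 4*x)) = 1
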